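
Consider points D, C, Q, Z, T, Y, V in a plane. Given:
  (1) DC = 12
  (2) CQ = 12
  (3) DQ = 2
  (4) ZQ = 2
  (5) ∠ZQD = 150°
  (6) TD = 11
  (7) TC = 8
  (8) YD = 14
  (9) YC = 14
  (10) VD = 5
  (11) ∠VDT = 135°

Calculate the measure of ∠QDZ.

Step 1: By the law of cosines on triangle DQZ: DZ² = 2² + 2² − 2·2·2·cos(150°) = 14.93, so DZ ≈ 3.86.
Step 2: By the inverse law of cosines on triangle QDZ: cos(∠QDZ) = (2² + 3.86² − 2²) / (2·2·3.86) = 14.93/15.45 = 0.9659, so ∠QDZ = 15°.

Therefore, the measure of angle ∠QDZ = 15°.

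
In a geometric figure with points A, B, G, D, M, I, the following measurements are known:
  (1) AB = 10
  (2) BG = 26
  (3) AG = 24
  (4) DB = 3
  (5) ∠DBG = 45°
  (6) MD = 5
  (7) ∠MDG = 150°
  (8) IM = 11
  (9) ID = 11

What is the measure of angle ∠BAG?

Step 1: By the inverse law of cosines on triangle BAG: cos(∠BAG) = (10² + 24² − 26²) / (2·10·24) = 0/480 = 0, so ∠BAG = 90°.

Therefore, the measure of angle ∠BAG = 90°.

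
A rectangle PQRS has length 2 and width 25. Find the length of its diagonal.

d = sqrt(2^2 + 25^2) = sqrt(629)

sqrt(629)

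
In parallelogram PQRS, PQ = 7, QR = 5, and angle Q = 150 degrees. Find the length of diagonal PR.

Using the law of cosines:
d^2 = 7^2 + 5^2 - 2(7)(5)cos(150 degrees)
d^2 = 49 + 25 - 70*-sqrt(3)/2
d^2 = 35*sqrt(3) + 74
d = sqrt(35*sqrt(3) + 74)

sqrt(35*sqrt(3) + 74)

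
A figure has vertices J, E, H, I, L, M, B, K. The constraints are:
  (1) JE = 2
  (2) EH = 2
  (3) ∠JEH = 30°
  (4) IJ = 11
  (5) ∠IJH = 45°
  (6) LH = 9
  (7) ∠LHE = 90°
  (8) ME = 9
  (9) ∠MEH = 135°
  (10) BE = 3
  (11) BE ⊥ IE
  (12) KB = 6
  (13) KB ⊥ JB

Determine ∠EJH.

Step 1: By the law of cosines on triangle JEH: JH² = 2² + 2² − 2·2·2·cos(30°) = 1.07, so JH ≈ 1.04.
Step 2: By the inverse law of cosines on triangle EJH: cos(∠EJH) = (2² + 1.04² − 2²) / (2·2·1.04) = 1.07/4.14 = 0.2588, so ∠EJH = 75°.

Therefore, the measure of angle ∠EJH = 75°.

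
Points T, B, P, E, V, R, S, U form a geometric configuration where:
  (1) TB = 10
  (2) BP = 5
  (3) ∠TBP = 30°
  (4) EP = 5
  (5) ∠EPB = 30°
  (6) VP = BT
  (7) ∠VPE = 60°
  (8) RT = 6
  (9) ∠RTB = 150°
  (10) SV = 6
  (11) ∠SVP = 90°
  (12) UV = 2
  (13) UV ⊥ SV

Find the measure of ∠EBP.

Step 1: By the law of cosines on triangle BPE: BE² = 5² + 5² − 2·5·5·cos(30°) = 6.7, so BE ≈ 2.59.
Step 2: By the inverse law of cosines on triangle EBP: cos(∠EBP) = (2.59² + 5² − 5²) / (2·2.59·5) = 6.7/25.88 = 0.2588, so ∠EBP = 75°.

Therefore, the measure of angle ∠EBP = 75°.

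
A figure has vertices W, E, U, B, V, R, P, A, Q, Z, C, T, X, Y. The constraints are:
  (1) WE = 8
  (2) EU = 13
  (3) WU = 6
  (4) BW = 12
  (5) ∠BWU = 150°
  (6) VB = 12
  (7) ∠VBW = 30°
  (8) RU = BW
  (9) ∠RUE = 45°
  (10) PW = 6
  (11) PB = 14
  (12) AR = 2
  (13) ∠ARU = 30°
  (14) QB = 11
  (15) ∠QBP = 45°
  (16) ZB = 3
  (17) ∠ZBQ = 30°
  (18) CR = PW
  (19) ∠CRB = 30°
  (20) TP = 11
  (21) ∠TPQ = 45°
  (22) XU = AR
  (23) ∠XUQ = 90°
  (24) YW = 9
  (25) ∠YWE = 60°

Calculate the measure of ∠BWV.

Step 1: By the law of cosines on triangle WBV: WV² = 12² + 12² − 2·12·12·cos(30°) = 38.58, so WV ≈ 6.21.
Step 2: By the inverse law of cosines on triangle BWV: cos(∠BWV) = (12² + 6.21² − 12²) / (2·12·6.21) = 38.58/149.08 = 0.2588, so ∠BWV = 75°.

Therefore, the measure of angle ∠BWV = 75°.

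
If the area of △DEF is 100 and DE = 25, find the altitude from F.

height = 2 * 100 / 25 = 8

8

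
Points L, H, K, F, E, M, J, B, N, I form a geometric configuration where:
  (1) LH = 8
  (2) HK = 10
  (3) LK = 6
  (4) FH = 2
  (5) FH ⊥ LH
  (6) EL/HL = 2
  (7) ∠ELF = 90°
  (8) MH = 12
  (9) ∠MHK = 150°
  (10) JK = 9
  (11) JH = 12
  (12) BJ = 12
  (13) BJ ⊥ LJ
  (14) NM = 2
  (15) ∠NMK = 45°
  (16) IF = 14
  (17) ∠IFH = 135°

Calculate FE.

From the given relations: EL = 2·HL = 2·8 = 16.
Step 1: By the law of cosines on triangle LHF: LF² = 8² + 2² − 2·8·2·cos(90°) = 68, so LF = 2·√17.
Step 2: By the law of cosines on triangle FLE: FE² = (2·√17)² + 16² − 2·2·√17·16·cos(90°) = 324, so FE = 18.

Therefore, the length of FE = 18.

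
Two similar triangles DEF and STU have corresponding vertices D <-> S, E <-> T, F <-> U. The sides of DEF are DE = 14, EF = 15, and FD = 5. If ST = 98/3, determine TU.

Similar triangles have proportional sides. Setting up the proportion:
ST / DE = TU / EF
98/3 / 14 = TU / 15
TU = 15 * 98/3 / 14 = 35.

35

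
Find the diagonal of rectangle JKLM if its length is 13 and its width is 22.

d = sqrt(13^2 + 22^2) = sqrt(653)

sqrt(653)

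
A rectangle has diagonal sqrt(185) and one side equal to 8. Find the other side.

The diagonal of a rectangle forms a right triangle with the two sides.
Rearranging the Pythagorean theorem: missing side = sqrt(d^2 - known^2).
= sqrt(185 - 64) = sqrt(121) = 11.

11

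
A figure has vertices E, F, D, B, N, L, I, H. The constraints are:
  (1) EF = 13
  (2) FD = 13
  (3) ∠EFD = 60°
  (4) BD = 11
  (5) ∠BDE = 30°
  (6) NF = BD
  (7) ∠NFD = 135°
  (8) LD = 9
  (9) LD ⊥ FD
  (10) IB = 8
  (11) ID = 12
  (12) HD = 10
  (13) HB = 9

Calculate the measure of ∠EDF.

Step 1: By the law of cosines on triangle DFE: DE² = 13² + 13² − 2·13·13·cos(60°) = 169, so DE = 13.
Step 2: By the inverse law of cosines on triangle EDF: cos(∠EDF) = (13² + 13² − 13²) / (2·13·13) = 169/338 = 0.5, so ∠EDF = 60°.

Therefore, the measure of angle ∠EDF = 60°.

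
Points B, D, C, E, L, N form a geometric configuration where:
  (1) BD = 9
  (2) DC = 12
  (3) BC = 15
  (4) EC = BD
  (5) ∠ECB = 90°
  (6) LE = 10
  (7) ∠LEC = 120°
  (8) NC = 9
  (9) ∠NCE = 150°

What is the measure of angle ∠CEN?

From the given relations: EC = BD = 9.
Step 1: By the law of cosines on triangle ECN: EN² = 9² + 9² − 2·9·9·cos(150°) = 302.3, so EN ≈ 17.39.
Step 2: By the inverse law of cosines on triangle CEN: cos(∠CEN) = (9² + 17.39² − 9²) / (2·9·17.39) = 302.3/312.96 = 0.9659, so ∠CEN = 15°.

Therefore, the measure of angle ∠CEN = 15°.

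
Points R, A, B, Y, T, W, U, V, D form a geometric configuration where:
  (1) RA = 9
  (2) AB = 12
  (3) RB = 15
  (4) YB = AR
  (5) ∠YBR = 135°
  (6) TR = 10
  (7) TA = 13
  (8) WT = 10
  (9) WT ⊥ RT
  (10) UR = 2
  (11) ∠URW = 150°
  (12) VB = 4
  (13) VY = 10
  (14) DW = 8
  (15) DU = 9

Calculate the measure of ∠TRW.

Step 1: By the law of cosines on triangle RTW: RW² = 10² + 10² − 2·10·10·cos(90°) = 200, so RW = 10·√2.
Step 2: By the inverse law of cosines on triangle TRW: cos(∠TRW) = (10² + (10·√2)² − 10²) / (2·10·10·√2) = 200/282.84 = 0.7071, so ∠TRW = 45°.

Therefore, the measure of angle ∠TRW = 45°.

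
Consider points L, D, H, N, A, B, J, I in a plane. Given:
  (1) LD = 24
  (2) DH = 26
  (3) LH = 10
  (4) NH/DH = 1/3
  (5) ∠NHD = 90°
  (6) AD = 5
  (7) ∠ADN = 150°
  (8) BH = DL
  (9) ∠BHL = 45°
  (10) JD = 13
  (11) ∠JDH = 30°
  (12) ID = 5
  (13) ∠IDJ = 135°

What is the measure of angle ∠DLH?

Step 1: By the inverse law of cosines on triangle DLH: cos(∠DLH) = (24² + 10² − 26²) / (2·24·10) = 0/480 = 0, so ∠DLH = 90°.

Therefore, the measure of angle ∠DLH = 90°.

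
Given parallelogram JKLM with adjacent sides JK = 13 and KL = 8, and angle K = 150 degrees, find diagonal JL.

Law of cosines: d^2 = 13^2 + 8^2 - 2(13)(8)cos(150°) = 104*sqrt(3) + 233, so d = sqrt(104*sqrt(3) + 233).

sqrt(104*sqrt(3) + 233)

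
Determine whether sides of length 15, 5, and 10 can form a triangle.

The longest side is 15. The other two sides sum to 5 + 10 = 15.
Since 15 ≤ 15, the two shorter sides cannot reach around to close the triangle.

No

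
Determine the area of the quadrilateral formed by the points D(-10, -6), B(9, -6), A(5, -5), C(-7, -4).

Shoelace: sum of cross terms = 46, Area = (1/2)|46| = 23

23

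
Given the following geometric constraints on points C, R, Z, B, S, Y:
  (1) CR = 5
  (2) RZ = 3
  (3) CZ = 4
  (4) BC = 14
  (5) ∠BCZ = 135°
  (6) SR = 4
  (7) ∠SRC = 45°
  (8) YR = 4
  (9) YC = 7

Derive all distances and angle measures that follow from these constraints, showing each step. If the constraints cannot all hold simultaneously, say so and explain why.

The constraints are consistent.

Step 1: From CR = 5, RS = 4, and ∠CRS = 45°, by the law of cosines:
  CS² = CR² + RS² - 2·CR·RS·cos(45°) = 25 + 16 - 28.28 = 12.72
  CS ≈ 3.57

Step 2: From ZC = 4, CB = 14, and ∠ZCB = 135°, by the law of cosines:
  ZB² = ZC² + CB² - 2·ZC·CB·cos(135°) = 16 + 196 + 79.2 = 291.2
  ZB ≈ 17.06

Step 3: From CR = 5, CY = 7, RY = 4, by the inverse law of cosines:
  cos(∠RCY) = (CR² + CY² - RY²) / (2·CR·CY)
  ∠RCY = 34.05°

Step 4: From CR = 5, CZ = 4, RZ = 3, by the inverse law of cosines:
  cos(∠RCZ) = (CR² + CZ² - RZ²) / (2·CR·CZ)
  ∠RCZ = 36.87°

Step 5: From RC = 5, RY = 4, CY = 7, by the inverse law of cosines:
  cos(∠CRY) = (RC² + RY² - CY²) / (2·RC·RY)
  ∠CRY = 101.54°

Step 6: From RC = 5, RZ = 3, CZ = 4, by the inverse law of cosines:
  cos(∠CRZ) = (RC² + RZ² - CZ²) / (2·RC·RZ)
  ∠CRZ = 53.13°

Step 7: From ZC = 4, ZR = 3, CR = 5, by the inverse law of cosines:
  cos(∠CZR) = (ZC² + ZR² - CR²) / (2·ZC·ZR)
  ∠CZR = 90°

Step 8: From YC = 7, YR = 4, CR = 5, by the inverse law of cosines:
  cos(∠CYR) = (YC² + YR² - CR²) / (2·YC·YR)
  ∠CYR = 44.42°

Step 9: From CR = 5, CS = 3.57, RS = 4, by the inverse law of cosines:
  cos(∠RCS) = (CR² + CS² - RS²) / (2·CR·CS)
  ∠RCS = 52.48°

Step 10: From ZB = 17.06, ZC = 4, BC = 14, by the inverse law of cosines:
  cos(∠BZC) = (ZB² + ZC² - BC²) / (2·ZB·ZC)
  ∠BZC = 35.46°

Step 11: From BC = 14, BZ = 17.06, CZ = 4, by the inverse law of cosines:
  cos(∠CBZ) = (BC² + BZ² - CZ²) / (2·BC·BZ)
  ∠CBZ = 9.54°

Step 12: From SC = 3.57, SR = 4, CR = 5, by the inverse law of cosines:
  cos(∠CSR) = (SC² + SR² - CR²) / (2·SC·SR)
  ∠CSR = 82.52°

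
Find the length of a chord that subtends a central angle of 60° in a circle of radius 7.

Chord = 2(7) sin(30°) = 7

7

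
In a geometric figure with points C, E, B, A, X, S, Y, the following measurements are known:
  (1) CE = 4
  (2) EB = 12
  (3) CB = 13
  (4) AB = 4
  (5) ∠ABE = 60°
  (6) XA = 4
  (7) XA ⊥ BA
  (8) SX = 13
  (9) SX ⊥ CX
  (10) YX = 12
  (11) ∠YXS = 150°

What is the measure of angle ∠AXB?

Step 1: By the law of cosines on triangle XAB: XB² = 4² + 4² − 2·4·4·cos(90°) = 32, so XB = 4·√2.
Step 2: By the inverse law of cosines on triangle AXB: cos(∠AXB) = (4² + (4·√2)² − 4²) / (2·4·4·√2) = 32/45.25 = 0.7071, so ∠AXB = 45°.

Therefore, the measure of angle ∠AXB = 45°.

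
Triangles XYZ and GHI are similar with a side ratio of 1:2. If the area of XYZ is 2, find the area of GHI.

Area ratio = (1/2)^2 = 1/4. Area of GHI = 2 * 4/1 = 8.

8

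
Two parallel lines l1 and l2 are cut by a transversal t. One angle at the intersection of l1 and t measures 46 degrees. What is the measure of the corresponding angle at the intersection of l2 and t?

When a transversal crosses parallel lines, angles in the same position at each intersection are called corresponding angles.
These are always equal, so the answer is 46 degrees.

46 degrees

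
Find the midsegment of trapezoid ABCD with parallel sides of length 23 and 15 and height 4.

The midsegment of a trapezoid = (base1 + base2) / 2
midsegment = (23 + 15) / 2
midsegment = 38 / 2
midsegment = 19

19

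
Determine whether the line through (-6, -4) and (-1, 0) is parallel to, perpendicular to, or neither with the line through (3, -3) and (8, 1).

Slope of line 1: m1 = (0 - -4)/(-1 - -6) = 4/5 = 4/5
Slope of line 2: m2 = (1 - -3)/(8 - 3) = 4/5 = 4/5
Since m1 = m2 = 4/5, the lines are parallel.

Parallel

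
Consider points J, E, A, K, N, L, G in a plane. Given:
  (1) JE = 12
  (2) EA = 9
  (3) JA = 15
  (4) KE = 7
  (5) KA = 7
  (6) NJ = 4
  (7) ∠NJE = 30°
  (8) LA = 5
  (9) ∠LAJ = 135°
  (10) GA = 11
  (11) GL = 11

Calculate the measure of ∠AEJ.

Step 1: By the inverse law of cosines on triangle AEJ: cos(∠AEJ) = (9² + 12² − 15²) / (2·9·12) = 0/216 = 0, so ∠AEJ = 90°.

Therefore, the measure of angle ∠AEJ = 90°.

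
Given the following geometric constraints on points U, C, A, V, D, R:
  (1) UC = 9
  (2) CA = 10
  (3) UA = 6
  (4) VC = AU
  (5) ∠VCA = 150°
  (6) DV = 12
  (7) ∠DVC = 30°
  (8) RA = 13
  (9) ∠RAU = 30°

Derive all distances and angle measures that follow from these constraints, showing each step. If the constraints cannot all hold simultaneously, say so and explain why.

The constraints are consistent.

From the given relations:
  VC = AU = 6

Step 1: From UA = 6, AR = 13, and ∠UAR = 30°, by the law of cosines:
  UR² = UA² + AR² - 2·UA·AR·cos(30°) = 36 + 169 - 135.1 = 69.9
  UR ≈ 8.36

Step 2: From CV = 6, VD = 12, and ∠CVD = 30°, by the law of cosines:
  CD² = CV² + VD² - 2·CV·VD·cos(30°) = 36 + 144 - 124.7 = 55.29
  CD ≈ 7.44

Step 3: From AC = 10, CV = 6, and ∠ACV = 150°, by the law of cosines:
  AV² = AC² + CV² - 2·AC·CV·cos(150°) = 100 + 36 + 103.9 = 239.9
  AV ≈ 15.49

Step 4: From UA = 6, UC = 9, AC = 10, by the inverse law of cosines:
  cos(∠AUC) = (UA² + UC² - AC²) / (2·UA·UC)
  ∠AUC = 80.94°

Step 5: From CA = 10, CU = 9, AU = 6, by the inverse law of cosines:
  cos(∠ACU) = (CA² + CU² - AU²) / (2·CA·CU)
  ∠ACU = 36.34°

Step 6: From AC = 10, AU = 6, CU = 9, by the inverse law of cosines:
  cos(∠CAU) = (AC² + AU² - CU²) / (2·AC·AU)
  ∠CAU = 62.72°

Step 7: From UA = 6, UR = 8.36, AR = 13, by the inverse law of cosines:
  cos(∠AUR) = (UA² + UR² - AR²) / (2·UA·UR)
  ∠AUR = 128.97°

Step 8: From CD = 7.44, CV = 6, DV = 12, by the inverse law of cosines:
  cos(∠DCV) = (CD² + CV² - DV²) / (2·CD·CV)
  ∠DCV = 126.21°

Step 9: From AC = 10, AV = 15.49, CV = 6, by the inverse law of cosines:
  cos(∠CAV) = (AC² + AV² - CV²) / (2·AC·AV)
  ∠CAV = 11.17°

Step 10: From VA = 15.49, VC = 6, AC = 10, by the inverse law of cosines:
  cos(∠AVC) = (VA² + VC² - AC²) / (2·VA·VC)
  ∠AVC = 18.83°

Step 11: From DC = 7.44, DV = 12, CV = 6, by the inverse law of cosines:
  cos(∠CDV) = (DC² + DV² - CV²) / (2·DC·DV)
  ∠CDV = 23.79°

Step 12: From RA = 13, RU = 8.36, AU = 6, by the inverse law of cosines:
  cos(∠ARU) = (RA² + RU² - AU²) / (2·RA·RU)
  ∠ARU = 21.03°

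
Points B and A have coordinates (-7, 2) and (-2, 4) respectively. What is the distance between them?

The horizontal distance is |-2 - -7| = 5 and the vertical distance is |4 - 2| = 2.
By the Pythagorean theorem, d = sqrt(5^2 + 2^2) = sqrt(29).

sqrt(29)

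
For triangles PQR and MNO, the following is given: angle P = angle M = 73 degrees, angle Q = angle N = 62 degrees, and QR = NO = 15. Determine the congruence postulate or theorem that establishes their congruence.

The given information matches AAS: Two pairs of corresponding angles and a non-included side are equal (Angle-Angle-Side).

AAS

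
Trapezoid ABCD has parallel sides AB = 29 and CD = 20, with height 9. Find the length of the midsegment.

The midsegment (median) of a trapezoid connects the midpoints of the non-parallel sides.
Its length is the average of the two bases: (29 + 20) / 2 = 49/2.

49/2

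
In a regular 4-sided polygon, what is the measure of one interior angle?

Each interior angle of a regular n-gon is (n - 2) * 180 / n.
For n = 4: (4 - 2) * 180 / 4 = 360/4 = 90 degrees.

90 degrees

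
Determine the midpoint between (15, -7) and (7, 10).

M = ((x₁ + x₂)/2, (y₁ + y₂)/2)
= ((15 + 7)/2, (-7 + 10)/2)
= (22/2, 3/2) = (11, 3/2)

(11, 3/2)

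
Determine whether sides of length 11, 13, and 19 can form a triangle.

Yes.
The triangle inequality requires that the sum of any two sides exceeds the third.
Here 11 + 13 = 24 > 19, so the condition is met.

Yes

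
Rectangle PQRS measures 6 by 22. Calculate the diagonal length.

A rectangle's diagonal splits it into two right triangles, with the diagonal as the hypotenuse.
By the Pythagorean theorem, d^2 = 6^2 + 22^2 = 520.
Therefore d = sqrt(520) = 2*sqrt(130).

2*sqrt(130)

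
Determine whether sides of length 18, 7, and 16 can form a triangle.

For three segments to close into a triangle, no single side can be as long as the other two combined.
The longest side is 18, and 7 + 16 = 23 > 18.
A triangle can be formed.

Yes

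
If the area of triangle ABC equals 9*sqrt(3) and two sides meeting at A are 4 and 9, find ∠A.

Area = (1/2) * a * b * sin(C)
sin(C) = 2 * Area / (a * b)
sin(C) = 2 * 9*sqrt(3) / (4 * 9)
sin(C) = sqrt(3)/2
C = arcsin(sqrt(3)/2) = 60°
Since sin(180° - C) = sin(C), the obtuse angle 120° gives the same area, so C = 60° or C = 120°.

60° or 120°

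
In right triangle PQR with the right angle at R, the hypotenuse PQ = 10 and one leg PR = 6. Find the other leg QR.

Rearranging the Pythagorean theorem to solve for the unknown leg:
leg^2 = hypotenuse^2 - known_leg^2 = 100 - 36 = 64
leg = sqrt(64) = 8.

8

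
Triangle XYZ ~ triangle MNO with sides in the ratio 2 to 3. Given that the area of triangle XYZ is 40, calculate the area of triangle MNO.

Area ratio = (2/3)^2 = 4/9. Area of MNO = 40 * 9/4 = 90.

90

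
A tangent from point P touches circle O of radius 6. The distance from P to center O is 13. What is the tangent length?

tangent = √(d² - r²) = √(13² - 6²) = √(169 - 36) = √133 = sqrt(133)

sqrt(133)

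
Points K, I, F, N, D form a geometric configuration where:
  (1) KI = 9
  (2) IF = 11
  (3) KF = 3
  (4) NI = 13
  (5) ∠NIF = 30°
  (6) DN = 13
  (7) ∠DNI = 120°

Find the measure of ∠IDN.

Step 1: By the law of cosines on triangle DNI: DI² = 13² + 13² − 2·13·13·cos(120°) = 507, so DI = 13·√3.
Step 2: By the inverse law of cosines on triangle IDN: cos(∠IDN) = ((13·√3)² + 13² − 13²) / (2·13·√3·13) = 507/585.43 = 0.866, so ∠IDN = 30°.

Therefore, the measure of angle ∠IDN = 30°.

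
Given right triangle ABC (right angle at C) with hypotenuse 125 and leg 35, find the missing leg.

By the Pythagorean theorem: BC^2 = AB^2 - AC^2
BC^2 = 125^2 - 35^2 = 15625 - 1225 = 14400
BC = sqrt(14400) = 120

120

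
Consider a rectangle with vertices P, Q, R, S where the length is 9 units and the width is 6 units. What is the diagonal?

d = sqrt(9^2 + 6^2) = sqrt(117) = 3*sqrt(13)

3*sqrt(13)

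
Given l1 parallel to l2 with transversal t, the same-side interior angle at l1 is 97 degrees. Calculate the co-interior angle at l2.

Co-interior angles (same-side interior) formed by parallel lines and a transversal are supplementary (sum to 180 degrees).
The given angle is 97 degrees.
The co-interior angle = 180 - 97 = 83 degrees.

83 degrees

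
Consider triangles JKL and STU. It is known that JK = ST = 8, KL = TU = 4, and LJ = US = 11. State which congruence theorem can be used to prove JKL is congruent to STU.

The given information matches SSS: All three pairs of corresponding sides are equal (Side-Side-Side).

SSS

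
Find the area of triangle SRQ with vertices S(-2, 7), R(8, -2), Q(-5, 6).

Using the Shoelace formula for a triangle:
Area = (1/2)|x0(y1 - y2) + x1(y2 - y0) + x2(y0 - y1)|
Area = (1/2)|-2(-2 - 6) + 8(6 - 7) + -5(7 - -2)|
Area = (1/2)|16 + -8 + -45|
Area = (1/2)|-37|
Area = (1/2)(37)
Area = 37/2

37/2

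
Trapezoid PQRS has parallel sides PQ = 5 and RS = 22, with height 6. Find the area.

Area = (5 + 22) * 6 / 2 = 162 / 2 = 81

81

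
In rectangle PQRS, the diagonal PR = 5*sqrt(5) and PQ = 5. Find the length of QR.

The diagonal of a rectangle forms a right triangle with the two sides.
Rearranging the Pythagorean theorem: missing side = sqrt(d^2 - known^2).
= sqrt(125 - 25) = sqrt(100) = 10.

10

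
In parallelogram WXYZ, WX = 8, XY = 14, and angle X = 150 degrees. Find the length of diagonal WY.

Using the law of cosines:
d^2 = 8^2 + 14^2 - 2(8)(14)cos(150 degrees)
d^2 = 64 + 196 - 224*-sqrt(3)/2
d^2 = 112*sqrt(3) + 260
d = 2*sqrt(28*sqrt(3) + 65)

2*sqrt(28*sqrt(3) + 65)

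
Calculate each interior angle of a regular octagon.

Each interior angle of a regular n-gon is (n - 2) * 180 / n.
For n = 8: (8 - 2) * 180 / 8 = 1080/8 = 135 degrees.

135 degrees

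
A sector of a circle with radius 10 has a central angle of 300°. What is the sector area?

Sector area = π(10²)(5/6) = 250*pi/3

250*pi/3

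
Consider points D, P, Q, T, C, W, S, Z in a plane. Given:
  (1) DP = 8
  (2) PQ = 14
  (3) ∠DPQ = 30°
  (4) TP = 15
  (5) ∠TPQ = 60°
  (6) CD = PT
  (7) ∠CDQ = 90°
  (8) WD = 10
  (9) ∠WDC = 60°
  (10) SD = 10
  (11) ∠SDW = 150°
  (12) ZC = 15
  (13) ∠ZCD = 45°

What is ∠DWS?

Step 1: By the law of cosines on triangle WDS: WS² = 10² + 10² − 2·10·10·cos(150°) = 373.21, so WS ≈ 19.32.
Step 2: By the inverse law of cosines on triangle DWS: cos(∠DWS) = (10² + 19.32² − 10²) / (2·10·19.32) = 373.21/386.37 = 0.9659, so ∠DWS = 15°.

Therefore, the measure of angle ∠DWS = 15°.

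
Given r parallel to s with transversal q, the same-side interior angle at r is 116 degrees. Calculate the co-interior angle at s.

Co-interior (same-side interior) angles are between the parallel lines on the same side of the transversal.
Unlike corresponding or alternate interior angles, they are supplementary rather than equal.
So the angle = 180 - 116 = 64 degrees.

64 degrees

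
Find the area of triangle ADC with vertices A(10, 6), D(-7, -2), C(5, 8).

Using the Shoelace formula for a triangle:
Area = (1/2)|x0(y1 - y2) + x1(y2 - y0) + x2(y0 - y1)|
Area = (1/2)|10(-2 - 8) + -7(8 - 6) + 5(6 - -2)|
Area = (1/2)|-100 + -14 + 40|
Area = (1/2)|-74|
Area = (1/2)(74)
Area = 37

37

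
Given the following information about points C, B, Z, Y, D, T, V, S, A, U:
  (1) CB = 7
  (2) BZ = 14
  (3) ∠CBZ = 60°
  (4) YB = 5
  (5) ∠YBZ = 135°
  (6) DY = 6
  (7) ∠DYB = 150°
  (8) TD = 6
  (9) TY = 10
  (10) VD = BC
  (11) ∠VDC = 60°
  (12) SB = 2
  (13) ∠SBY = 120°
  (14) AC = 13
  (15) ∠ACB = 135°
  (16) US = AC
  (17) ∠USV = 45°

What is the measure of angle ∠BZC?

Step 1: By the law of cosines on triangle ZBC: ZC² = 14² + 7² − 2·14·7·cos(60°) = 147, so ZC = 7·√3.
Step 2: By the inverse law of cosines on triangle BZC: cos(∠BZC) = (14² + (7·√3)² − 7²) / (2·14·7·√3) = 294/339.48 = 0.866, so ∠BZC = 30°.

Therefore, the measure of angle ∠BZC = 30°.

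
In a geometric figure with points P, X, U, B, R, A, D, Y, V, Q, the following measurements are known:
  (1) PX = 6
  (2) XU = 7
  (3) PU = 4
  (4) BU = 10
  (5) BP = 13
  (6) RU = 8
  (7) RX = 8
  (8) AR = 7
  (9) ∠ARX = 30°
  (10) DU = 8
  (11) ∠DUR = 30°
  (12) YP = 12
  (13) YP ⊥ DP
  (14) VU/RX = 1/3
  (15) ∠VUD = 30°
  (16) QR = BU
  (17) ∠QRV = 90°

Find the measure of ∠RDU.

Step 1: By the law of cosines on triangle DUR: DR² = 8² + 8² − 2·8·8·cos(30°) = 17.15, so DR ≈ 4.14.
Step 2: By the inverse law of cosines on triangle RDU: cos(∠RDU) = (4.14² + 8² − 8²) / (2·4.14·8) = 17.15/66.26 = 0.2588, so ∠RDU = 75°.

Therefore, the measure of angle ∠RDU = 75°.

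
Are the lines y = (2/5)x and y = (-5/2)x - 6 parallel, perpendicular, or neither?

Slope of line 1: m1 = 2/5
Slope of line 2: m2 = -5/2
m1 * m2 = (2/5) * (-5/2) = -1 = -1, so the lines are perpendicular.

Perpendicular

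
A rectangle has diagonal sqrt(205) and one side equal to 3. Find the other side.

The diagonal of a rectangle forms a right triangle with the two sides.
Rearranging the Pythagorean theorem: missing side = sqrt(d^2 - known^2).
= sqrt(205 - 9) = sqrt(196) = 14.

14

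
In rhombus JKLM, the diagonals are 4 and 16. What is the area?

Area of a rhombus = (d1 * d2) / 2
Area = (4 * 16) / 2
Area = 64 / 2
Area = 32

32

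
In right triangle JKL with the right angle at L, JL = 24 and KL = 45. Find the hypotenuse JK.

By the Pythagorean theorem: JK^2 = JL^2 + KL^2
JK^2 = 24^2 + 45^2 = 576 + 2025 = 2601
JK = sqrt(2601) = 51

51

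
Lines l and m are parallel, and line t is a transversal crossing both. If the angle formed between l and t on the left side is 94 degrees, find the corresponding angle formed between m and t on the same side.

Corresponding angles are equal: 94 degrees.

94 degrees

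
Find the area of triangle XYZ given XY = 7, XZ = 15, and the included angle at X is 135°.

When two sides and the included angle are known, the area formula is (1/2)ab sin(C).
The height from one side to the opposite vertex is 15 sin(135°) = 15*sqrt(2)/2.
Area = (1/2) * 7 * 15*sqrt(2)/2 = 105*sqrt(2)/4.

105*sqrt(2)/4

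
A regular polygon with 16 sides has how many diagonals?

Total line segments between 16 vertices = C(16,2) = 120.
Subtract the 16 sides: 120 - 16 = 104 diagonals.

104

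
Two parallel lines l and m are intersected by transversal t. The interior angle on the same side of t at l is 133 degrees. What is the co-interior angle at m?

Co-interior (same-side interior) angles are between the parallel lines on the same side of the transversal.
Unlike corresponding or alternate interior angles, they are supplementary rather than equal.
So the angle = 180 - 133 = 47 degrees.

47 degrees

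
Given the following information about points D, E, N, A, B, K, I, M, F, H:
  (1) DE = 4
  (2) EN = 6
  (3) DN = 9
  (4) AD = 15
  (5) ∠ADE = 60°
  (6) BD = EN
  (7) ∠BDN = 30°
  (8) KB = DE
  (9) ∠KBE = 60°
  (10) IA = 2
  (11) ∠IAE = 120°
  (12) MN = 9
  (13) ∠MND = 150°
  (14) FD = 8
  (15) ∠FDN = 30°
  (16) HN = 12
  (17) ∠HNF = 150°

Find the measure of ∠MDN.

Step 1: By the law of cosines on triangle DNM: DM² = 9² + 9² − 2·9·9·cos(150°) = 302.3, so DM ≈ 17.39.
Step 2: By the inverse law of cosines on triangle MDN: cos(∠MDN) = (17.39² + 9² − 9²) / (2·17.39·9) = 302.3/312.96 = 0.9659, so ∠MDN = 15°.

Therefore, the measure of angle ∠MDN = 15°.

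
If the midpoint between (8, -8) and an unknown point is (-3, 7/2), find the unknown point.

Using the midpoint formula: M = ((x1 + x2)/2, (y1 + y2)/2)
We know M = (-3, 7/2) and J = (8, -8)
For x: -3 = (8 + x2)/2, so x2 = 2*-3 - 8 = -14
For y: 7/2 = (-8 + y2)/2, so y2 = 2*7/2 - -8 = 15
L = (-14, 15)

(-14, 15)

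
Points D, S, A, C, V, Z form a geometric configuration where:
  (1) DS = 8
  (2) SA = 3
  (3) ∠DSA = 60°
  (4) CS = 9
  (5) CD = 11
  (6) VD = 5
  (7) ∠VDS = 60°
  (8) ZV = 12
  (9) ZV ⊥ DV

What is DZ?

Step 1: By the law of cosines on triangle DVZ: DZ² = 5² + 12² − 2·5·12·cos(90°) = 169, so DZ = 13.

Therefore, the length of DZ = 13.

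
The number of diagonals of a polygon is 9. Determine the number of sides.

Using d = n(n - 3)/2, we solve 9 = n(n - 3)/2.
So n(n - 3) = 18.
Testing n = 6: 6 * 3 = 18 = 18. Correct.
The polygon has 6 sides.

6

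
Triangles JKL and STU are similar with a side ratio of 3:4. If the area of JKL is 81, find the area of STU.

The ratio of areas of similar triangles = (side ratio)^2.
Side ratio = 3:4, so area ratio = 9:16.
Area of STU / Area of JKL = 16/9
Area of STU = 81 * 16/9 = 144

144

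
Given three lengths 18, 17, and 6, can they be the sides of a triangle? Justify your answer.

Sort the sides: 6, 17, 18.
It suffices to check that the sum of the two smallest exceeds the largest:
6 + 17 = 23 > 18. ✓
Yes, a valid triangle can be formed.

Yes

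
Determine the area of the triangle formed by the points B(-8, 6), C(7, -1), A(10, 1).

The Shoelace formula computes the area from vertex coordinates by summing cross products.
For vertices (-8,6), (7,-1), (10,1):
Signed sum = -8*-1 - 7*6 + 7*1 - 10*-1 + 10*6 - -8*1
= -34 + 17 + 68 = 51
Area = (1/2)|51| = 51/2.

51/2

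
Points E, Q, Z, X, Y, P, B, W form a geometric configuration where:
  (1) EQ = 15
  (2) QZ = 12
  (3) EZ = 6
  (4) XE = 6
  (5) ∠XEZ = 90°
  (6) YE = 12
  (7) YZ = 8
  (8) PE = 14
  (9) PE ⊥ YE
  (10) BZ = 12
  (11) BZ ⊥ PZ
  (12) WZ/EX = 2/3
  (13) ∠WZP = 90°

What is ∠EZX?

Step 1: By the law of cosines on triangle ZEX: ZX² = 6² + 6² − 2·6·6·cos(90°) = 72, so ZX = 6·√2.
Step 2: By the inverse law of cosines on triangle EZX: cos(∠EZX) = (6² + (6·√2)² − 6²) / (2·6·6·√2) = 72/101.82 = 0.7071, so ∠EZX = 45°.

Therefore, the measure of angle ∠EZX = 45°.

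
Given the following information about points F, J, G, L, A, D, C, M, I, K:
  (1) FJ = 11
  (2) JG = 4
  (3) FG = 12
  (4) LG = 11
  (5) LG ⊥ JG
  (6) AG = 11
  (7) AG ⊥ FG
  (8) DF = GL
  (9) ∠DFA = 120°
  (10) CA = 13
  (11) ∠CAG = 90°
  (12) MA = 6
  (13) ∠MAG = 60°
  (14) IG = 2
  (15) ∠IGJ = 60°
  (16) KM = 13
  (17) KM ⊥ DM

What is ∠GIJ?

Step 1: By the law of cosines on triangle IGJ: IJ² = 2² + 4² − 2·2·4·cos(60°) = 12, so IJ = 2·√3.
Step 2: By the inverse law of cosines on triangle GIJ: cos(∠GIJ) = (2² + (2·√3)² − 4²) / (2·2·2·√3) = 0/13.86 = 0, so ∠GIJ = 90°.

Therefore, the measure of angle ∠GIJ = 90°.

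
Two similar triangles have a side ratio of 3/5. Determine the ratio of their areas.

The ratio of areas of similar triangles equals the square of the side ratio.
Side ratio = 3:5
Area ratio = (3/5)^2 = 9/25 = 9:25

9:25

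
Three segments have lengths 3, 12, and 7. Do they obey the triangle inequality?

No.
The triangle inequality is violated: 3 + 7 = 10 ≤ 12.
These lengths cannot form a triangle.

No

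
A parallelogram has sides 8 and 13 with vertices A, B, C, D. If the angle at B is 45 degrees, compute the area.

The area of a parallelogram equals the product of two adjacent sides times the sine of the included angle.
This is because the height equals 13 * sin(45°) = 13*sqrt(2)/2.
Area = 8 * 13*sqrt(2)/2 = 52*sqrt(2)

52*sqrt(2)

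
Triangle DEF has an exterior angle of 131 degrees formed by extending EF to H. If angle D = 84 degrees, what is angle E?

By the exterior angle theorem: exterior angle = sum of remote interior angles.
131 = 84 + angle E
angle E = 131 - 84 = 47 degrees

47 degrees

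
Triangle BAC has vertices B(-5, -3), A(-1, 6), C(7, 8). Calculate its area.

Using the Shoelace formula for a triangle:
Area = (1/2)|x0(y1 - y2) + x1(y2 - y0) + x2(y0 - y1)|
Area = (1/2)|-5(6 - 8) + -1(8 - -3) + 7(-3 - 6)|
Area = (1/2)|10 + -11 + -63|
Area = (1/2)|-64|
Area = (1/2)(64)
Area = 32

32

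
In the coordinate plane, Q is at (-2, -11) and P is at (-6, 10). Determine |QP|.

d = sqrt((-6 - -2)^2 + (10 - -11)^2)
d = sqrt(-4^2 + 21^2)
d = sqrt(16 + 441)
d = sqrt(457)

sqrt(457)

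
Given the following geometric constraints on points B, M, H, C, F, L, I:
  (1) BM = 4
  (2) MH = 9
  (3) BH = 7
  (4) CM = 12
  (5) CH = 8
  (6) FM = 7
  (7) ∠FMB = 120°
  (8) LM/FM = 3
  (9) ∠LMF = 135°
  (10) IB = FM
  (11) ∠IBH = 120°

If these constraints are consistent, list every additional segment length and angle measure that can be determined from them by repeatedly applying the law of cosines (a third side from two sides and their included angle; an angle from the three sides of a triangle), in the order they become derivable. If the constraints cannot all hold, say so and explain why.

The constraints are consistent. Derivable facts, in order:
After 1 step:
- BF = √93
- FL ≈ 26.42
- HI = 7·√3
- ∠BHM = 25.21°
- ∠BMH = 48.19°
- ∠CHM = 89.6°
- ∠CMH = 41.81°
- ∠HBM = 106.6°
- ∠HCM = 48.59°
After 2 steps:
- ∠BFM = 21.05°
- ∠BHI = 30°
- ∠BIH = 30°
- ∠FBM = 38.95°
- ∠FLM = 10.8°
- ∠LFM = 34.2°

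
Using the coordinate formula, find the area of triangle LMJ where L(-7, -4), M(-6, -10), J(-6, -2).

Shoelace: Area = (1/2)|-7(-10--2) + -6(-2--4) + -6(-4--10)| = (1/2)(8) = 4

4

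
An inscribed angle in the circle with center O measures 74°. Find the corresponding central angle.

Central angle = 2 × 74° = 148° (inscribed angle theorem).

148°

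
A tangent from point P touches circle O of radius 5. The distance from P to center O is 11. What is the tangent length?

The tangent, radius, and line from the external point to the center form a right triangle.
The right angle is where the tangent meets the radius.
By the Pythagorean theorem: tangent² + 5² = 11²
tangent² = 121 - 25 = 96
tangent = 4*sqrt(6)

4*sqrt(6)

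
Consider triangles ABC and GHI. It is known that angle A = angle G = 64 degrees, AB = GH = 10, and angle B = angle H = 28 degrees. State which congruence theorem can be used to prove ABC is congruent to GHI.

The given information provides:
angle A = angle G = 64 degrees, AB = GH = 10, and angle B = angle H = 28 degrees
This matches the ASA congruence theorem.
Two pairs of corresponding angles and the included side are equal (Angle-Side-Angle).

ASA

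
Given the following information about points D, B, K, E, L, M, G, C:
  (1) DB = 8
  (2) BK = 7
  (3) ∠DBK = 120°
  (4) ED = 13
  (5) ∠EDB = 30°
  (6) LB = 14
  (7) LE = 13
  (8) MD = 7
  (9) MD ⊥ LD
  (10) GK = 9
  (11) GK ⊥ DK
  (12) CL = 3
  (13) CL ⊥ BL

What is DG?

Step 1: By the law of cosines on triangle DBK: DK² = 8² + 7² − 2·8·7·cos(120°) = 169, so DK = 13.
Step 2: By the law of cosines on triangle DKG: DG² = 13² + 9² − 2·13·9·cos(90°) = 250, so DG = 5·√10.

Therefore, the length of DG = 5·√10.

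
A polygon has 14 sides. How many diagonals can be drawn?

The number of diagonals in an n-gon is n(n - 3)/2.
For n = 14: 14(14 - 3)/2 = 14 × 11 / 2 = 77.

77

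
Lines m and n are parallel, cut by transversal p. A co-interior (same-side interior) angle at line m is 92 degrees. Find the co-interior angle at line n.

Co-interior angles (same-side interior) formed by parallel lines and a transversal are supplementary (sum to 180 degrees).
The given angle is 92 degrees.
The co-interior angle = 180 - 92 = 88 degrees.

88 degrees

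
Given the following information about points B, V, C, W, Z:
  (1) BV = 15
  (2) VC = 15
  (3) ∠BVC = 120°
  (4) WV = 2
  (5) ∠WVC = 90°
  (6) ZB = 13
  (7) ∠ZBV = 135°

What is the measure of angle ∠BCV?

Step 1: By the law of cosines on triangle CVB: CB² = 15² + 15² − 2·15·15·cos(120°) = 675, so CB = 15·√3.
Step 2: By the inverse law of cosines on triangle BCV: cos(∠BCV) = ((15·√3)² + 15² − 15²) / (2·15·√3·15) = 675/779.42 = 0.866, so ∠BCV = 30°.

Therefore, the measure of angle ∠BCV = 30°.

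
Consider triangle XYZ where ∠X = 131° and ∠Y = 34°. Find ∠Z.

By the triangle angle sum property, the three interior angles of any triangle add up to 180°.
We know angle X = 131° and angle Y = 34°, so their sum is 165°.
Therefore angle Z = 180° - 165° = 15°.

15 degrees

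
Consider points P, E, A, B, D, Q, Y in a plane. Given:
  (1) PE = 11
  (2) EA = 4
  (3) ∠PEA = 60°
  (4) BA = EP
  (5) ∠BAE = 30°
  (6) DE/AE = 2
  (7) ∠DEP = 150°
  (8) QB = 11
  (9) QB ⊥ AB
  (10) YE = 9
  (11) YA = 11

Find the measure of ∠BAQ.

From the given relations: BA = EP = 11.
Step 1: By the law of cosines on triangle ABQ: AQ² = 11² + 11² − 2·11·11·cos(90°) = 242, so AQ = 11·√2.
Step 2: By the inverse law of cosines on triangle BAQ: cos(∠BAQ) = (11² + (11·√2)² − 11²) / (2·11·11·√2) = 242/342.24 = 0.7071, so ∠BAQ = 45°.

Therefore, the measure of angle ∠BAQ = 45°.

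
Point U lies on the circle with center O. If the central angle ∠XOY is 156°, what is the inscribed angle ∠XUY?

An inscribed angle intercepts an arc from a point on the circle, while the central angle intercepts the same arc from the center.
The inscribed angle is always half the central angle: 156° / 2 = 78°.

78°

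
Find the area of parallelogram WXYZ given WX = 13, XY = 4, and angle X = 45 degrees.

The area of a parallelogram equals the product of two adjacent sides times the sine of the included angle.
This is because the height equals 4 * sin(45°) = 2*sqrt(2).
Area = 13 * 2*sqrt(2) = 26*sqrt(2)

26*sqrt(2)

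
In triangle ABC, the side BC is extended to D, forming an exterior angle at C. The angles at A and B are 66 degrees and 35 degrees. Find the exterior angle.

By the exterior angle theorem, an exterior angle of a triangle equals the sum of the two remote interior angles.
Exterior angle = angle A + angle B
Exterior angle = 66 + 35 = 101 degrees

101 degrees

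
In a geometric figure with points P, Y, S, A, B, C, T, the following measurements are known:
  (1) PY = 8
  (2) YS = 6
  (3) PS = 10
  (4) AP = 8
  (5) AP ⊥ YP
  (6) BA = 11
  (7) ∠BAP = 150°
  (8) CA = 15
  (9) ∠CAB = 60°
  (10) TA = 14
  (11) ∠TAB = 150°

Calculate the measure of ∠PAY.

Step 1: By the law of cosines on triangle APY: AY² = 8² + 8² − 2·8·8·cos(90°) = 128, so AY = 8·√2.
Step 2: By the inverse law of cosines on triangle PAY: cos(∠PAY) = (8² + (8·√2)² − 8²) / (2·8·8·√2) = 128/181.02 = 0.7071, so ∠PAY = 45°.

Therefore, the measure of angle ∠PAY = 45°.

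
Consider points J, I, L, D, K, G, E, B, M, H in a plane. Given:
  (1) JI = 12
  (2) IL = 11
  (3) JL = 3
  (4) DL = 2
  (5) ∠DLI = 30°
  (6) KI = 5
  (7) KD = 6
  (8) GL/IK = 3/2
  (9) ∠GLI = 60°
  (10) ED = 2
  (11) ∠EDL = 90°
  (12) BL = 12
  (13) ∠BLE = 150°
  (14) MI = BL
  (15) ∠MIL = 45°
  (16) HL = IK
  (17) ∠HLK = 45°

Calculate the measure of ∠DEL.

Step 1: By the law of cosines on triangle EDL: EL² = 2² + 2² − 2·2·2·cos(90°) = 8, so EL = 2·√2.
Step 2: By the inverse law of cosines on triangle DEL: cos(∠DEL) = (2² + (2·√2)² − 2²) / (2·2·2·√2) = 8/11.31 = 0.7071, so ∠DEL = 45°.

Therefore, the measure of angle ∠DEL = 45°.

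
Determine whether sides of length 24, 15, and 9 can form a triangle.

Check the triangle inequality: 15 + 9 = 24 ≤ 24.
Since the sum of two sides does not exceed the third, no triangle can be formed.

No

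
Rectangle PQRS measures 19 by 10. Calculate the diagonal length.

Using the Pythagorean theorem:
d² = 19² + 10² = 361 + 100 = 461
d = sqrt(461)

sqrt(461)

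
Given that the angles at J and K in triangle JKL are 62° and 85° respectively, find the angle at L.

The interior angles sum to 180°: angle L = 180 - 62 - 85 = 33°.
The triangle is acute (angles 62°, 85°, 33°).

33 degrees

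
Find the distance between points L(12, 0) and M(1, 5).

The horizontal distance is |1 - 12| = 11 and the vertical distance is |5 - 0| = 5.
By the Pythagorean theorem, d = sqrt(11^2 + 5^2) = sqrt(146).

sqrt(146)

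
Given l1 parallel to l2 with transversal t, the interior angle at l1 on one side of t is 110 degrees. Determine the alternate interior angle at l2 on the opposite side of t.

Alternate interior angles formed by parallel lines and a transversal are equal.
The given angle is 110 degrees.
The alternate interior angle = 110 degrees.

110 degrees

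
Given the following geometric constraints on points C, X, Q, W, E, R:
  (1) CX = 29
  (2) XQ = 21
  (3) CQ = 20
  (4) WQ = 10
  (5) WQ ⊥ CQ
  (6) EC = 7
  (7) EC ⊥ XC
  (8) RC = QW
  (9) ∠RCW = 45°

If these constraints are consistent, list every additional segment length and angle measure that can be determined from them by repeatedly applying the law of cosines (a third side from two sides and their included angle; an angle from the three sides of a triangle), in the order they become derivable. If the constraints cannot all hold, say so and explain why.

The constraints are consistent. Derivable facts, in order:
After 1 step:
- CW = 10·√5
- XE ≈ 29.83
- ∠CQX = 90°
- ∠CXQ = 43.6°
- ∠QCX = 46.4°
After 2 steps:
- WR ≈ 16.85
- ∠CEX = 76.43°
- ∠CWQ = 63.43°
- ∠CXE = 13.57°
- ∠QCW = 26.57°
After 3 steps:
- ∠CRW = 110.18°
- ∠CWR = 24.82°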